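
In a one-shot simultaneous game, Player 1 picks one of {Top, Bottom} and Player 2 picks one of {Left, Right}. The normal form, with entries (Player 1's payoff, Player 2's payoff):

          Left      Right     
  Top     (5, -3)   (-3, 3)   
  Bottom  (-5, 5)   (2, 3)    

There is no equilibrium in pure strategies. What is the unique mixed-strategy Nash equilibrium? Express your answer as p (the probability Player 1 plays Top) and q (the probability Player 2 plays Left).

Player 2's indifference between Left and Right determines Player 1's mixing probability p:
  Player 2's expected payoff from Left: p·(-3) + (1−p)·5 = -8p + 5
  Player 2's expected payoff from Right: p·3 + (1−p)·3 = 3
  -8p + 5 = 3  ⇒  -8p = -2  ⇒  p = 1/4.
Player 2's mix must leave Player 1 indifferent between Top and Bottom.
  Player 1's payoff from Top: q·5 + (1−q)·(-3) = 8q - 3
  Player 1's payoff from Bottom: q·(-5) + (1−q)·2 = -7q + 2
  8q - 3 = -7q + 2  ⇒  15q = 5  ⇒  q = 1/3.

p = 1/4, q = 1/3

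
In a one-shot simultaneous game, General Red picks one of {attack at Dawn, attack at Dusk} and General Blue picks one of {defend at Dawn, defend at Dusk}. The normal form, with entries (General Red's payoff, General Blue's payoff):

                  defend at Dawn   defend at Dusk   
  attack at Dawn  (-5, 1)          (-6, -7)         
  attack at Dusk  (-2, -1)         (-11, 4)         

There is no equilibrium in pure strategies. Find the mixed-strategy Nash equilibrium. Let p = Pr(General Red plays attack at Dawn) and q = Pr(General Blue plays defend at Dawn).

p = 5/13, q = 5/8

In a mixed equilibrium General Blue is indifferent between defend at Dawn and defend at Dusk; this condition fixes p.
  General Blue's payoff from defend at Dawn: p·1 + (1−p)·(-1) = 2p - 1
  General Blue's payoff from defend at Dusk: p·(-7) + (1−p)·4 = -11p + 4
  2p - 1 = -11p + 4  ⇒  13p = 5  ⇒  p = 5/13.
General Red's indifference between attack at Dawn and attack at Dusk determines General Blue's mixing probability q:
  General Red's payoff to attack at Dawn: q·(-5) + (1−q)·(-6) = q - 6
  General Red's payoff to attack at Dusk: q·(-2) + (1−q)·(-11) = 9q - 11
  q - 6 = 9q - 11  ⇒  -8q = -5  ⇒  q = 5/8.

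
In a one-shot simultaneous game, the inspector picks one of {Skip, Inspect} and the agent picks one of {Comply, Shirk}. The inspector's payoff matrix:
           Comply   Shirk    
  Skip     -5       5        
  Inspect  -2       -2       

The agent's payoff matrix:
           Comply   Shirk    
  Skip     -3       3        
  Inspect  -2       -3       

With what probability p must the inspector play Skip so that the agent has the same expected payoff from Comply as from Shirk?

p = 1/7

For the agent to be willing to mix, the agent must be indifferent between Comply and Shirk, which pins down the inspector's mix.
  the agent's expected payoff from Comply: p·(-3) + (1−p)·(-2) = -p - 2
  the agent's expected payoff from Shirk: p·3 + (1−p)·(-3) = 6p - 3
  -p - 2 = 6p - 3  ⇒  -7p = -1  ⇒  p = 1/7.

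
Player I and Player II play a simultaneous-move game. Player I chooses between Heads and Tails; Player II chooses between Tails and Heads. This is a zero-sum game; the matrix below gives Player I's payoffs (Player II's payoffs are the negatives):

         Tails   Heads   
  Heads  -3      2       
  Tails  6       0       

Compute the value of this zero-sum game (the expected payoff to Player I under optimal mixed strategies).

v = 12/11

Player II's mix must leave Player I indifferent between Heads and Tails.
  Player I's payoff to Heads: q·(-3) + (1−q)·2 = -5q + 2
  Player I's payoff to Tails: q·6 + (1−q)·0 = 6q
  -5q + 2 = 6q  ⇒  -11q = -2  ⇒  q = 2/11.
The value is Player I's expected payoff against this mix (using Heads): (2/11)·(-3) + (9/11)·2 = 12/11.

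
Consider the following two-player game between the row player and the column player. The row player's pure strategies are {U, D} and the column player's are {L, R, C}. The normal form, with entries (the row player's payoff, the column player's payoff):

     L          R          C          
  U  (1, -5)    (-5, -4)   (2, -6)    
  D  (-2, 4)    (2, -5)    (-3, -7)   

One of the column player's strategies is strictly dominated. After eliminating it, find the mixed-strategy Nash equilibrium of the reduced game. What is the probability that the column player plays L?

The column player's strategy C is strictly dominated by R: -4 > -6 and -5 > -7. Eliminate C.
Set the row player's expected payoff from U equal to that from D:
  the row player's payoff from U: q·1 + (1−q)·(-5) = 6q - 5
  the row player's payoff from D: q·(-2) + (1−q)·2 = -4q + 2
  6q - 5 = -4q + 2  ⇒  10q = 7  ⇒  q = 7/10.

q = 7/10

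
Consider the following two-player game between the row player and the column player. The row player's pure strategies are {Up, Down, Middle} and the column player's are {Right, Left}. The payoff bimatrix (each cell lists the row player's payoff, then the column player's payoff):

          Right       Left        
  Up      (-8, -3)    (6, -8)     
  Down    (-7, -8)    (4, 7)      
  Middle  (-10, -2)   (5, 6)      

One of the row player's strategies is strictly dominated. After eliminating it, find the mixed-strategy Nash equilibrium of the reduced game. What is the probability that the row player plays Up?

The row player's strategy Middle is strictly dominated by Up: -8 > -10 and 6 > 5. Eliminate Middle.
For the column player to be willing to mix, the column player must be indifferent between Right and Left, which pins down the row player's mix.
  the column player's expected payoff from Right: p·(-3) + (1−p)·(-8) = 5p - 8
  the column player's expected payoff from Left: p·(-8) + (1−p)·7 = -15p + 7
  5p - 8 = -15p + 7  ⇒  20p = 15  ⇒  p = 3/4.

p = 3/4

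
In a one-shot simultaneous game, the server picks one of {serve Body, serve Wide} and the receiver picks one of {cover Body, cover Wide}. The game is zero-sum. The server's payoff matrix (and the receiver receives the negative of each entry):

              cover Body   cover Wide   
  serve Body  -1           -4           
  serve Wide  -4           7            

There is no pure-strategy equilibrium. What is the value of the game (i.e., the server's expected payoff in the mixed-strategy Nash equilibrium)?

For the server to be willing to mix, the server must be indifferent between serve Body and serve Wide, which pins down the receiver's mix.
  the server's payoff from serve Body: q·(-1) + (1−q)·(-4) = 3q - 4
  the server's payoff from serve Wide: q·(-4) + (1−q)·7 = -11q + 7
  3q - 4 = -11q + 7  ⇒  14q = 11  ⇒  q = 11/14.
The value is the server's expected payoff against this mix (using serve Body): (11/14)·(-1) + (3/14)·(-4) = -23/14.

v = -23/14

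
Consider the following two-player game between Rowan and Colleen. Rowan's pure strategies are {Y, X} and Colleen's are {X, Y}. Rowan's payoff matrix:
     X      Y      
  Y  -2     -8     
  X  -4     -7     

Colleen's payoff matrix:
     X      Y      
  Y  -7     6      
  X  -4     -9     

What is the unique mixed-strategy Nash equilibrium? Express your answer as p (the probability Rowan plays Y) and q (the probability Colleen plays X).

Rowan's mix must leave Colleen indifferent between X and Y.
  Colleen's payoff from X: p·(-7) + (1−p)·(-4) = -3p - 4
  Colleen's payoff from Y: p·6 + (1−p)·(-9) = 15p - 9
  -3p - 4 = 15p - 9  ⇒  -18p = -5  ⇒  p = 5/18.
In a mixed equilibrium Rowan is indifferent between Y and X; this condition fixes q.
  Rowan's payoff from Y: q·(-2) + (1−q)·(-8) = 6q - 8
  Rowan's payoff from X: q·(-4) + (1−q)·(-7) = 3q - 7
  6q - 8 = 3q - 7  ⇒  3q = 1  ⇒  q = 1/3.

p = 5/18, q = 1/3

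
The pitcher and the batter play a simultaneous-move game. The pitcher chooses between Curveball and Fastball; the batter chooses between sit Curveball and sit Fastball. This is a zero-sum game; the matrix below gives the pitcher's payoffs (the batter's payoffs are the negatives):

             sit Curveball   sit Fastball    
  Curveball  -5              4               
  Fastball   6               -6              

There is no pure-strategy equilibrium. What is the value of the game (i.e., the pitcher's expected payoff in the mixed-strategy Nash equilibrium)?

v = -2/7

The pitcher's indifference between Curveball and Fastball determines the batter's mixing probability q:
  the pitcher's payoff from Curveball: q·(-5) + (1−q)·4 = -9q + 4
  the pitcher's payoff from Fastball: q·6 + (1−q)·(-6) = 12q - 6
  -9q + 4 = 12q - 6  ⇒  -21q = -10  ⇒  q = 10/21.
The value is the pitcher's expected payoff against this mix (using Curveball): (10/21)·(-5) + (11/21)·4 = -2/7.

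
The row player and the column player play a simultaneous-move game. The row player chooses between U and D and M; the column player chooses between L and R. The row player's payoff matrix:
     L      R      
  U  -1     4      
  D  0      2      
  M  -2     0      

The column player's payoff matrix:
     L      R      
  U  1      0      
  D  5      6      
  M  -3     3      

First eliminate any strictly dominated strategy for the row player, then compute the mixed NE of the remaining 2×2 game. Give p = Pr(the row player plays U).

p = 1/2

The row player's strategy M is strictly dominated by D: 0 > -2 and 2 > 0. Eliminate M.
For the column player to be willing to mix, the column player must be indifferent between L and R, which pins down the row player's mix.
  the column player's payoff to L: p·1 + (1−p)·5 = -4p + 5
  the column player's payoff to R: p·0 + (1−p)·6 = -6p + 6
  -4p + 5 = -6p + 6  ⇒  2p = 1  ⇒  p = 1/2.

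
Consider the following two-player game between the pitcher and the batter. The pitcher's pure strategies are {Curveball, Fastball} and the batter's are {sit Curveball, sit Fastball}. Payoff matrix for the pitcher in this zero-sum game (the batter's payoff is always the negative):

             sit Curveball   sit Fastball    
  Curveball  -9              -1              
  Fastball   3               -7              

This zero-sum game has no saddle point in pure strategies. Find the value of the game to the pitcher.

Set the pitcher's expected payoff from Curveball equal to that from Fastball:
  the pitcher's payoff from Curveball: q·(-9) + (1−q)·(-1) = -8q - 1
  the pitcher's payoff from Fastball: q·3 + (1−q)·(-7) = 10q - 7
  -8q - 1 = 10q - 7  ⇒  -18q = -6  ⇒  q = 1/3.
The value is the pitcher's expected payoff against this mix (using Curveball): (1/3)·(-9) + (2/3)·(-1) = -11/3.

v = -11/3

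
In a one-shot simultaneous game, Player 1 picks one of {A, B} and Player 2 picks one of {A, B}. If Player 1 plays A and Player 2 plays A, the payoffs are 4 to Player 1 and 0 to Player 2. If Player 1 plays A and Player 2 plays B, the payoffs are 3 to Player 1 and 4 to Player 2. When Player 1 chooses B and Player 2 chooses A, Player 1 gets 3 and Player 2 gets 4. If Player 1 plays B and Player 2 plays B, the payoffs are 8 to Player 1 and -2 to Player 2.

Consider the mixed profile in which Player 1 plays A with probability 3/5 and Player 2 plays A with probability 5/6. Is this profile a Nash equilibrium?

Check Player 2's indifference given Player 1's mix p = 3/5:
  payoff from A = 8/5; payoff from B = 8/5 — equal.
Check Player 1's indifference given Player 2's mix q = 5/6:
  payoff from A = 23/6; payoff from B = 23/6 — equal.
Both players are indifferent, so neither can profitably deviate.

Yes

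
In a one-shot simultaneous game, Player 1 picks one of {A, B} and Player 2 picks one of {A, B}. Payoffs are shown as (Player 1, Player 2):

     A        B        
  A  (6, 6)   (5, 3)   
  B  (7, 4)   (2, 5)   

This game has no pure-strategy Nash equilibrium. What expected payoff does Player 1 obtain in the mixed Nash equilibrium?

23/4

Player 2's mix must leave Player 1 indifferent between A and B.
  Player 1's payoff from A: q·6 + (1−q)·5 = q + 5
  Player 1's payoff from B: q·7 + (1−q)·2 = 5q + 2
  q + 5 = 5q + 2  ⇒  -4q = -3  ⇒  q = 3/4.
At equilibrium Player 1 is indifferent across rows, so Player 1's payoff equals the payoff from A: (3/4)·6 + (1/4)·5 = 23/4.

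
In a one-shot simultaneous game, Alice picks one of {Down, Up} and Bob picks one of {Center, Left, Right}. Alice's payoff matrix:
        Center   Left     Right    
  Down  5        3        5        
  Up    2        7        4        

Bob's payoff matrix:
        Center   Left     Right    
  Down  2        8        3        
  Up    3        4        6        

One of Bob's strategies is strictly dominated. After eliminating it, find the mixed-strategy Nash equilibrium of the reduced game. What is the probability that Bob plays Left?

Bob's strategy Center is strictly dominated by Right: 3 > 2 and 6 > 3. Eliminate Center.
Alice's indifference between Down and Up determines Bob's mixing probability q:
  Alice's payoff to Down: q·3 + (1−q)·5 = -2q + 5
  Alice's payoff to Up: q·7 + (1−q)·4 = 3q + 4
  -2q + 5 = 3q + 4  ⇒  -5q = -1  ⇒  q = 1/5.

q = 1/5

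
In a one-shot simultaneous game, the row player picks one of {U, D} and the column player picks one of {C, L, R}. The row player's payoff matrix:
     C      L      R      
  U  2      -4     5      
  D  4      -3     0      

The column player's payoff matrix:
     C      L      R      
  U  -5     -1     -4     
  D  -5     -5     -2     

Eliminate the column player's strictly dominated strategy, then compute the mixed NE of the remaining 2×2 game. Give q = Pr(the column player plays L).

q = 5/6

The column player's strategy C is strictly dominated by R: -4 > -5 and -2 > -5. Eliminate C.
Set the row player's expected payoff from U equal to that from D:
  the row player's expected payoff from U: q·(-4) + (1−q)·5 = -9q + 5
  the row player's expected payoff from D: q·(-3) + (1−q)·0 = -3q
  -9q + 5 = -3q  ⇒  -6q = -5  ⇒  q = 5/6.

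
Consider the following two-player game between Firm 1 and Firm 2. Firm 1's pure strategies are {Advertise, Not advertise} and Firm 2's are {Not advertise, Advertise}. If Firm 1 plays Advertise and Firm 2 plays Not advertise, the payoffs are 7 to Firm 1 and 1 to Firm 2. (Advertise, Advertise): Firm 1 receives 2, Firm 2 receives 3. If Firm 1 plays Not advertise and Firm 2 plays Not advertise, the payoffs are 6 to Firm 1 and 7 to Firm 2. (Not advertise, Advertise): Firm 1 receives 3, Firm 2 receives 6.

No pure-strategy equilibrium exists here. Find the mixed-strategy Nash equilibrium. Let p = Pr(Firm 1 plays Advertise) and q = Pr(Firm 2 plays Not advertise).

p = 1/3, q = 1/2

For Firm 2 to be willing to mix, Firm 2 must be indifferent between Not advertise and Advertise, which pins down Firm 1's mix.
  Firm 2's payoff to Not advertise: p·1 + (1−p)·7 = -6p + 7
  Firm 2's payoff to Advertise: p·3 + (1−p)·6 = -3p + 6
  -6p + 7 = -3p + 6  ⇒  -3p = -1  ⇒  p = 1/3.
Set Firm 1's expected payoff from Advertise equal to that from Not advertise:
  Firm 1's expected payoff from Advertise: q·7 + (1−q)·2 = 5q + 2
  Firm 1's expected payoff from Not advertise: q·6 + (1−q)·3 = 3q + 3
  5q + 2 = 3q + 3  ⇒  2q = 1  ⇒  q = 1/2.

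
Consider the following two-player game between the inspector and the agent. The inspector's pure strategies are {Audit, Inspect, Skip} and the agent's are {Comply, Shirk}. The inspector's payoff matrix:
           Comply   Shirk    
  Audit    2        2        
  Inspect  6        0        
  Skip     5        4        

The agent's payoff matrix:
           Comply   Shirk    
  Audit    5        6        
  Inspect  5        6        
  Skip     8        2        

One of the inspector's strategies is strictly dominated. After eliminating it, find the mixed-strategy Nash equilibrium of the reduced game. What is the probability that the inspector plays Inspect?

p = 6/7

The inspector's strategy Audit is strictly dominated by Skip: 5 > 2 and 4 > 2. Eliminate Audit.
Set the agent's expected payoff from Comply equal to that from Shirk:
  the agent's expected payoff from Comply: p·5 + (1−p)·8 = -3p + 8
  the agent's expected payoff from Shirk: p·6 + (1−p)·2 = 4p + 2
  -3p + 8 = 4p + 2  ⇒  -7p = -6  ⇒  p = 6/7.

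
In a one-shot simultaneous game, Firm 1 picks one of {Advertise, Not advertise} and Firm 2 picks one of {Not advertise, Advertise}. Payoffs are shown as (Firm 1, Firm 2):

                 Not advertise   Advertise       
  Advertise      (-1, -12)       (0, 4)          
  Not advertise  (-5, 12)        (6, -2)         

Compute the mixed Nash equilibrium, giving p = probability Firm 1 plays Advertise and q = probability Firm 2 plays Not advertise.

p = 7/15, q = 3/5

In a mixed equilibrium Firm 2 is indifferent between Not advertise and Advertise; this condition fixes p.
  Firm 2's payoff from Not advertise: p·(-12) + (1−p)·12 = -24p + 12
  Firm 2's payoff from Advertise: p·4 + (1−p)·(-2) = 6p - 2
  -24p + 12 = 6p - 2  ⇒  -30p = -14  ⇒  p = 7/15.
For Firm 1 to be willing to mix, Firm 1 must be indifferent between Advertise and Not advertise, which pins down Firm 2's mix.
  Firm 1's payoff to Advertise: q·(-1) + (1−q)·0 = -q
  Firm 1's payoff to Not advertise: q·(-5) + (1−q)·6 = -11q + 6
  -q = -11q + 6  ⇒  10q = 6  ⇒  q = 3/5.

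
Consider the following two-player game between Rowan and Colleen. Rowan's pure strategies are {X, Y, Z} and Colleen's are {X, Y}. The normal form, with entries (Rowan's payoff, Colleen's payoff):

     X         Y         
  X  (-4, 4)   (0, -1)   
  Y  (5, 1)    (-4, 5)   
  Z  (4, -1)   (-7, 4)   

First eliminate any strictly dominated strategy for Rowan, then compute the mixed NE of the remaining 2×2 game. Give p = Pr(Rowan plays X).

Rowan's strategy Z is strictly dominated by Y: 5 > 4 and -4 > -7. Eliminate Z.
Set Colleen's expected payoff from X equal to that from Y:
  Colleen's expected payoff from X: p·4 + (1−p)·1 = 3p + 1
  Colleen's expected payoff from Y: p·(-1) + (1−p)·5 = -6p + 5
  3p + 1 = -6p + 5  ⇒  9p = 4  ⇒  p = 4/9.

p = 4/9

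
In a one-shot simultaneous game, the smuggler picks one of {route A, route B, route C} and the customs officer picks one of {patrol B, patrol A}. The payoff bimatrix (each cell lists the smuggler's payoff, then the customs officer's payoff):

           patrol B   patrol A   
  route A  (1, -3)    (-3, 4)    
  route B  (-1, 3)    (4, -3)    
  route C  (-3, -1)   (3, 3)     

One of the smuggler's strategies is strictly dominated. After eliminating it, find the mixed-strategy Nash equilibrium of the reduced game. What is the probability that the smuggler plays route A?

The smuggler's strategy route C is strictly dominated by route B: -1 > -3 and 4 > 3. Eliminate route C.
The smuggler's mix must leave the customs officer indifferent between patrol B and patrol A.
  the customs officer's expected payoff from patrol B: p·(-3) + (1−p)·3 = -6p + 3
  the customs officer's expected payoff from patrol A: p·4 + (1−p)·(-3) = 7p - 3
  -6p + 3 = 7p - 3  ⇒  -13p = -6  ⇒  p = 6/13.

p = 6/13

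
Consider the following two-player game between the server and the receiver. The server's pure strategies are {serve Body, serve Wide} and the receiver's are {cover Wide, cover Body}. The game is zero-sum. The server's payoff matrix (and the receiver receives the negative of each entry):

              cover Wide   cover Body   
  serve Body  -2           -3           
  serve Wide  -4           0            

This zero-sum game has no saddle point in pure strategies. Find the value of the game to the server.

v = -12/5

The receiver's mix must leave the server indifferent between serve Body and serve Wide.
  the server's payoff to serve Body: q·(-2) + (1−q)·(-3) = q - 3
  the server's payoff to serve Wide: q·(-4) + (1−q)·0 = -4q
  q - 3 = -4q  ⇒  5q = 3  ⇒  q = 3/5.
The value is the server's expected payoff against this mix (using serve Body): (3/5)·(-2) + (2/5)·(-3) = -12/5.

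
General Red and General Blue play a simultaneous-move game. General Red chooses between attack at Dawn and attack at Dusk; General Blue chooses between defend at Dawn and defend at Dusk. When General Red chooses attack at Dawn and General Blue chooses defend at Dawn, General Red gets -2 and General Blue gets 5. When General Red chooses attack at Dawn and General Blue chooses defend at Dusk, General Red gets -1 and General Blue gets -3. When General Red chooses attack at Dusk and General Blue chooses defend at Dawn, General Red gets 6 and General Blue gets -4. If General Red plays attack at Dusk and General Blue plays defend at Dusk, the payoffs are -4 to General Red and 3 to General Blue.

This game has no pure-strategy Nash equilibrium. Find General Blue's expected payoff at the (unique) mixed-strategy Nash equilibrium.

General Red's mix must leave General Blue indifferent between defend at Dawn and defend at Dusk.
  General Blue's expected payoff from defend at Dawn: p·5 + (1−p)·(-4) = 9p - 4
  General Blue's expected payoff from defend at Dusk: p·(-3) + (1−p)·3 = -6p + 3
  9p - 4 = -6p + 3  ⇒  15p = 7  ⇒  p = 7/15.
At equilibrium General Blue is indifferent across columns, so General Blue's payoff equals the payoff from defend at Dawn: (7/15)·5 + (8/15)·(-4) = 1/5.

1/5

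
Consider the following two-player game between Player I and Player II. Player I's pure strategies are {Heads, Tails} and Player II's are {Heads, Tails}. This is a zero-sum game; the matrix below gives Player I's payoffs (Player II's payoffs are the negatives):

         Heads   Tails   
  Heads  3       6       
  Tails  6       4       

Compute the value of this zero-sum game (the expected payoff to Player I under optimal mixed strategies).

v = 24/5

Player II's mix must leave Player I indifferent between Heads and Tails.
  Player I's expected payoff from Heads: q·3 + (1−q)·6 = -3q + 6
  Player I's expected payoff from Tails: q·6 + (1−q)·4 = 2q + 4
  -3q + 6 = 2q + 4  ⇒  -5q = -2  ⇒  q = 2/5.
The value is Player I's expected payoff against this mix (using Heads): (2/5)·3 + (3/5)·6 = 24/5.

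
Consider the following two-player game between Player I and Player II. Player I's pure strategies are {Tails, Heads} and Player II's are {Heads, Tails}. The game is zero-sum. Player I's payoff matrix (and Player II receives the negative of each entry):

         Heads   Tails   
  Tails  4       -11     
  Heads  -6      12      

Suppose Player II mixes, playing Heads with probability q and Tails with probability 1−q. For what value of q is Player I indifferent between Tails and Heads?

Set Player I's expected payoff from Tails equal to that from Heads:
  Player I's expected payoff from Tails: q·4 + (1−q)·(-11) = 15q - 11
  Player I's expected payoff from Heads: q·(-6) + (1−q)·12 = -18q + 12
  15q - 11 = -18q + 12  ⇒  33q = 23  ⇒  q = 23/33.

q = 23/33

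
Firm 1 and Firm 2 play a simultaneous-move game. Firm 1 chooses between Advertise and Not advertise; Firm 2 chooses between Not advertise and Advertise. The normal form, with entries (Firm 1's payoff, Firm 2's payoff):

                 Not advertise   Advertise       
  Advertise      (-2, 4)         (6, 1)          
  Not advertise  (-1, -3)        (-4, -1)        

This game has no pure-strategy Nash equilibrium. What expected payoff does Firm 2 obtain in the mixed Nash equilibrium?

-1/5

In a mixed equilibrium Firm 2 is indifferent between Not advertise and Advertise; this condition fixes p.
  Firm 2's payoff to Not advertise: p·4 + (1−p)·(-3) = 7p - 3
  Firm 2's payoff to Advertise: p·1 + (1−p)·(-1) = 2p - 1
  7p - 3 = 2p - 1  ⇒  5p = 2  ⇒  p = 2/5.
At equilibrium Firm 2 is indifferent across columns, so Firm 2's payoff equals the payoff from Not advertise: (2/5)·4 + (3/5)·(-3) = -1/5.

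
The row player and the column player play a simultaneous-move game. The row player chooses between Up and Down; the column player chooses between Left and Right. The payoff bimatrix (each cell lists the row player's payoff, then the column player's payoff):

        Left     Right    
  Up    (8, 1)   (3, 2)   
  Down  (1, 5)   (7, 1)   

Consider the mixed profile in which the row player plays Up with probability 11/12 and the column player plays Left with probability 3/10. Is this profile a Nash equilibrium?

Given the row player's mix p = 11/12, the column player's payoff from Left is 4/3 but from Right is 23/12. The column player strictly prefers Right, so the column player would not mix.
So the proposed profile is not a Nash equilibrium.

No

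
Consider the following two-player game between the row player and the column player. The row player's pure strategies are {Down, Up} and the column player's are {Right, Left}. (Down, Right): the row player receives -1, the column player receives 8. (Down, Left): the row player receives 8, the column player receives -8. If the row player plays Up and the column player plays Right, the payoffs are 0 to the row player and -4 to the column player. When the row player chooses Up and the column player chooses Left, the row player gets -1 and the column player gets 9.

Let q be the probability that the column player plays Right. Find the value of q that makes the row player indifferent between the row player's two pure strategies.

q = 9/10

Set the row player's expected payoff from Down equal to that from Up:
  the row player's expected payoff from Down: q·(-1) + (1−q)·8 = -9q + 8
  the row player's expected payoff from Up: q·0 + (1−q)·(-1) = q - 1
  -9q + 8 = q - 1  ⇒  -10q = -9  ⇒  q = 9/10.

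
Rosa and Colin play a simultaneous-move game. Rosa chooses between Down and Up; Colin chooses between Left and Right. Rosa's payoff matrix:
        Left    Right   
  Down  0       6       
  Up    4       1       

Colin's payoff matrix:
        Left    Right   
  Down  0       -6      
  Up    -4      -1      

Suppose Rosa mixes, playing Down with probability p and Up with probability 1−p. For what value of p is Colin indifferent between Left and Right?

Set Colin's expected payoff from Left equal to that from Right:
  Colin's payoff to Left: p·0 + (1−p)·(-4) = 4p - 4
  Colin's payoff to Right: p·(-6) + (1−p)·(-1) = -5p - 1
  4p - 4 = -5p - 1  ⇒  9p = 3  ⇒  p = 1/3.

p = 1/3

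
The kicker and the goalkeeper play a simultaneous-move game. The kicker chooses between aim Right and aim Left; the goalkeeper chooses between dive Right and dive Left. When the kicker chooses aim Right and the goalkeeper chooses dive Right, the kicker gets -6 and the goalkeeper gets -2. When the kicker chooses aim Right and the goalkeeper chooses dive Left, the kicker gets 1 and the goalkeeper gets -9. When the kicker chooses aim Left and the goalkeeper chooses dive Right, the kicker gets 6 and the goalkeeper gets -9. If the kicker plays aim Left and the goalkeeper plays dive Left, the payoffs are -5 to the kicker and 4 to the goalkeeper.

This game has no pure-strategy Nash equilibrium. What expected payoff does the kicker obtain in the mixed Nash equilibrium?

-4/3

For the kicker to be willing to mix, the kicker must be indifferent between aim Right and aim Left, which pins down the goalkeeper's mix.
  the kicker's payoff to aim Right: q·(-6) + (1−q)·1 = -7q + 1
  the kicker's payoff to aim Left: q·6 + (1−q)·(-5) = 11q - 5
  -7q + 1 = 11q - 5  ⇒  -18q = -6  ⇒  q = 1/3.
At equilibrium the kicker is indifferent across rows, so the kicker's payoff equals the payoff from aim Right: (1/3)·(-6) + (2/3)·1 = -4/3.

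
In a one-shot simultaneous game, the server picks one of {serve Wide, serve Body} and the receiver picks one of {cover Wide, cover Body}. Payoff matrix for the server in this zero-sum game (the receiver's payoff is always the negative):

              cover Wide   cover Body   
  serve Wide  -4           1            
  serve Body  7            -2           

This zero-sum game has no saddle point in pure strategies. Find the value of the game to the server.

v = -1/14

For the server to be willing to mix, the server must be indifferent between serve Wide and serve Body, which pins down the receiver's mix.
  the server's payoff to serve Wide: q·(-4) + (1−q)·1 = -5q + 1
  the server's payoff to serve Body: q·7 + (1−q)·(-2) = 9q - 2
  -5q + 1 = 9q - 2  ⇒  -14q = -3  ⇒  q = 3/14.
The value is the server's expected payoff against this mix (using serve Wide): (3/14)·(-4) + (11/14)·1 = -1/14.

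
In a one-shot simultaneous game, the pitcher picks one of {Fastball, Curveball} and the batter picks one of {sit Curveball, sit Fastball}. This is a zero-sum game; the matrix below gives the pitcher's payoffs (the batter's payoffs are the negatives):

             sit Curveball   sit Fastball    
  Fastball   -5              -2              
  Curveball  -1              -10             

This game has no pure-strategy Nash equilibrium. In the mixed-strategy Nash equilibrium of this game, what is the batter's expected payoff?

4

The batter's indifference between sit Curveball and sit Fastball determines the pitcher's mixing probability p:
  the batter's payoff from sit Curveball: p·5 + (1−p)·1 = 4p + 1
  the batter's payoff from sit Fastball: p·2 + (1−p)·10 = -8p + 10
  4p + 1 = -8p + 10  ⇒  12p = 9  ⇒  p = 3/4.
At equilibrium the batter is indifferent across columns, so the batter's payoff equals the payoff from sit Curveball: (3/4)·5 + (1/4)·1 = 4.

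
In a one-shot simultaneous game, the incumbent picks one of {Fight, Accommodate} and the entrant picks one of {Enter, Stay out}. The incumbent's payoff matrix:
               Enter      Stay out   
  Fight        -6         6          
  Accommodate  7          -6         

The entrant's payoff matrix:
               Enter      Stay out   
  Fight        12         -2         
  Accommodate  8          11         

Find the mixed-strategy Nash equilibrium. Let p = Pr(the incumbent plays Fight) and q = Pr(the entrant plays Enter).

Set the entrant's expected payoff from Enter equal to that from Stay out:
  the entrant's expected payoff from Enter: p·12 + (1−p)·8 = 4p + 8
  the entrant's expected payoff from Stay out: p·(-2) + (1−p)·11 = -13p + 11
  4p + 8 = -13p + 11  ⇒  17p = 3  ⇒  p = 3/17.
Set the incumbent's expected payoff from Fight equal to that from Accommodate:
  the incumbent's expected payoff from Fight: q·(-6) + (1−q)·6 = -12q + 6
  the incumbent's expected payoff from Accommodate: q·7 + (1−q)·(-6) = 13q - 6
  -12q + 6 = 13q - 6  ⇒  -25q = -12  ⇒  q = 12/25.

p = 3/17, q = 12/25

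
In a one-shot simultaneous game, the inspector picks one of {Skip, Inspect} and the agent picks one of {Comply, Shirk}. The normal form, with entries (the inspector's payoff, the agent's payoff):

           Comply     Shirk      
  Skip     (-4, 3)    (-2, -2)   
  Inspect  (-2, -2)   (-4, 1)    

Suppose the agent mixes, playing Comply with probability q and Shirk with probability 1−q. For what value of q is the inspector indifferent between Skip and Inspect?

In a mixed equilibrium the inspector is indifferent between Skip and Inspect; this condition fixes q.
  the inspector's payoff from Skip: q·(-4) + (1−q)·(-2) = -2q - 2
  the inspector's payoff from Inspect: q·(-2) + (1−q)·(-4) = 2q - 4
  -2q - 2 = 2q - 4  ⇒  -4q = -2  ⇒  q = 1/2.

q = 1/2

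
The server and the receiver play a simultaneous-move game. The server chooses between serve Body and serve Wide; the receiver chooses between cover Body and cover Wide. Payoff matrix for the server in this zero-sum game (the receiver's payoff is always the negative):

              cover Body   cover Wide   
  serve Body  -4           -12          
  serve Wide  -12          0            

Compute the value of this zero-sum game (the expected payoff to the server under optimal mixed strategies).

v = -36/5

The server's indifference between serve Body and serve Wide determines the receiver's mixing probability q:
  the server's expected payoff from serve Body: q·(-4) + (1−q)·(-12) = 8q - 12
  the server's expected payoff from serve Wide: q·(-12) + (1−q)·0 = -12q
  8q - 12 = -12q  ⇒  20q = 12  ⇒  q = 3/5.
The value is the server's expected payoff against this mix (using serve Body): (3/5)·(-4) + (2/5)·(-12) = -36/5.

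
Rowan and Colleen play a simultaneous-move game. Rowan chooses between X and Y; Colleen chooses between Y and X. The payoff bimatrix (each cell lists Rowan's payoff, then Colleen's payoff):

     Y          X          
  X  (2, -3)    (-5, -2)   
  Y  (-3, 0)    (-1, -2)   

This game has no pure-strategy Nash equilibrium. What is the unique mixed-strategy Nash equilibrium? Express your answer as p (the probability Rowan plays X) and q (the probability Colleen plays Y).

Colleen's indifference between Y and X determines Rowan's mixing probability p:
  Colleen's payoff to Y: p·(-3) + (1−p)·0 = -3p
  Colleen's payoff to X: p·(-2) + (1−p)·(-2) = -2
  -3p = -2  ⇒  -3p = -2  ⇒  p = 2/3.
In a mixed equilibrium Rowan is indifferent between X and Y; this condition fixes q.
  Rowan's payoff from X: q·2 + (1−q)·(-5) = 7q - 5
  Rowan's payoff from Y: q·(-3) + (1−q)·(-1) = -2q - 1
  7q - 5 = -2q - 1  ⇒  9q = 4  ⇒  q = 4/9.

p = 2/3, q = 4/9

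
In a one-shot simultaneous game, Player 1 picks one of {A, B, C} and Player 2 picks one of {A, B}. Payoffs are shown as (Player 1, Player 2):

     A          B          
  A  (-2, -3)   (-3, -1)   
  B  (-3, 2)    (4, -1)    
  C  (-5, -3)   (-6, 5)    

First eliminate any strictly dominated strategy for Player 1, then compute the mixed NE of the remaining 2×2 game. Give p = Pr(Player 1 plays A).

p = 3/5

Player 1's strategy C is strictly dominated by A: -2 > -5 and -3 > -6. Eliminate C.
In a mixed equilibrium Player 2 is indifferent between A and B; this condition fixes p.
  Player 2's expected payoff from A: p·(-3) + (1−p)·2 = -5p + 2
  Player 2's expected payoff from B: p·(-1) + (1−p)·(-1) = -1
  -5p + 2 = -1  ⇒  -5p = -3  ⇒  p = 3/5.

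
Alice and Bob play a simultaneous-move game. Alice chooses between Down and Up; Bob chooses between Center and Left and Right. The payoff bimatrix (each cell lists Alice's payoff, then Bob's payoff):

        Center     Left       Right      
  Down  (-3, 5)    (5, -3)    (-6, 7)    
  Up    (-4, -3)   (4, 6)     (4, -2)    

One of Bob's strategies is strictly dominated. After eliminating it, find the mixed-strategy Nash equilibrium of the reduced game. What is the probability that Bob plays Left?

Bob's strategy Center is strictly dominated by Right: 7 > 5 and -2 > -3. Eliminate Center.
In a mixed equilibrium Alice is indifferent between Down and Up; this condition fixes q.
  Alice's payoff to Down: q·5 + (1−q)·(-6) = 11q - 6
  Alice's payoff to Up: q·4 + (1−q)·4 = 4
  11q - 6 = 4  ⇒  11q = 10  ⇒  q = 10/11.

q = 10/11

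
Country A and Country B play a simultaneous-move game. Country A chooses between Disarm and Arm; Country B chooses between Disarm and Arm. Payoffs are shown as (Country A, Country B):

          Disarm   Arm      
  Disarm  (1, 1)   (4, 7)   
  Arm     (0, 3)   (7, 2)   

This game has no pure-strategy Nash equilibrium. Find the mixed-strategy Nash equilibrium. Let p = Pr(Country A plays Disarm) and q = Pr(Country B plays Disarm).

In a mixed equilibrium Country B is indifferent between Disarm and Arm; this condition fixes p.
  Country B's payoff to Disarm: p·1 + (1−p)·3 = -2p + 3
  Country B's payoff to Arm: p·7 + (1−p)·2 = 5p + 2
  -2p + 3 = 5p + 2  ⇒  -7p = -1  ⇒  p = 1/7.
Country B's mix must leave Country A indifferent between Disarm and Arm.
  Country A's payoff to Disarm: q·1 + (1−q)·4 = -3q + 4
  Country A's payoff to Arm: q·0 + (1−q)·7 = -7q + 7
  -3q + 4 = -7q + 7  ⇒  4q = 3  ⇒  q = 3/4.

p = 1/7, q = 3/4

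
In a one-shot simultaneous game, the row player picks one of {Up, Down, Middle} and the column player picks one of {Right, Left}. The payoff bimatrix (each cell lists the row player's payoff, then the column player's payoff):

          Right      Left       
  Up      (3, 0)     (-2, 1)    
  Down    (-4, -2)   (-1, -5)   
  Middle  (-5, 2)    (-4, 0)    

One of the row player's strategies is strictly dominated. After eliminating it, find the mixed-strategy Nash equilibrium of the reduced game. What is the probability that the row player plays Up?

The row player's strategy Middle is strictly dominated by Down: -4 > -5 and -1 > -4. Eliminate Middle.
Set the column player's expected payoff from Right equal to that from Left:
  the column player's payoff from Right: p·0 + (1−p)·(-2) = 2p - 2
  the column player's payoff from Left: p·1 + (1−p)·(-5) = 6p - 5
  2p - 2 = 6p - 5  ⇒  -4p = -3  ⇒  p = 3/4.

p = 3/4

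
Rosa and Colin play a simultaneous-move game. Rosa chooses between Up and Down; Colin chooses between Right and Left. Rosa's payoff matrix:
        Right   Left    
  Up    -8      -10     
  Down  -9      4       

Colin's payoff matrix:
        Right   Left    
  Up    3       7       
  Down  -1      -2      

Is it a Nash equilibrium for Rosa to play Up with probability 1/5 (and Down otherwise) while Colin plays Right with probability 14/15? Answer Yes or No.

Yes

Check Colin's indifference given Rosa's mix p = 1/5:
  payoff from Right = -1/5; payoff from Left = -1/5 — equal.
Check Rosa's indifference given Colin's mix q = 14/15:
  payoff from Up = -122/15; payoff from Down = -122/15 — equal.
Both players are indifferent, so neither can profitably deviate.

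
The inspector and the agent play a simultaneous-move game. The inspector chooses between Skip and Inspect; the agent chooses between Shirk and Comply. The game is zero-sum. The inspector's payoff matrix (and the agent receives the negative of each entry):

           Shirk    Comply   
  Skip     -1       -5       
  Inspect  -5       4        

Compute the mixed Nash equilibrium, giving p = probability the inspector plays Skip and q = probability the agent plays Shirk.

The agent's indifference between Shirk and Comply determines the inspector's mixing probability p:
  the agent's expected payoff from Shirk: p·1 + (1−p)·5 = -4p + 5
  the agent's expected payoff from Comply: p·5 + (1−p)·(-4) = 9p - 4
  -4p + 5 = 9p - 4  ⇒  -13p = -9  ⇒  p = 9/13.
The agent's mix must leave the inspector indifferent between Skip and Inspect.
  the inspector's expected payoff from Skip: q·(-1) + (1−q)·(-5) = 4q - 5
  the inspector's expected payoff from Inspect: q·(-5) + (1−q)·4 = -9q + 4
  4q - 5 = -9q + 4  ⇒  13q = 9  ⇒  q = 9/13.

p = 9/13, q = 9/13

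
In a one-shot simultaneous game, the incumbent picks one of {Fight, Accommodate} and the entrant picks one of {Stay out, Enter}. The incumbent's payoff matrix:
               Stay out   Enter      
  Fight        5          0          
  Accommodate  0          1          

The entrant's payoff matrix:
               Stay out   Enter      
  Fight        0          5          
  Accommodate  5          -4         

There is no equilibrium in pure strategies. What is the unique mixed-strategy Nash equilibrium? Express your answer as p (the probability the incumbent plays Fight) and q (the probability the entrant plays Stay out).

p = 9/14, q = 1/6

For the entrant to be willing to mix, the entrant must be indifferent between Stay out and Enter, which pins down the incumbent's mix.
  the entrant's payoff from Stay out: p·0 + (1−p)·5 = -5p + 5
  the entrant's payoff from Enter: p·5 + (1−p)·(-4) = 9p - 4
  -5p + 5 = 9p - 4  ⇒  -14p = -9  ⇒  p = 9/14.
For the incumbent to be willing to mix, the incumbent must be indifferent between Fight and Accommodate, which pins down the entrant's mix.
  the incumbent's payoff from Fight: q·5 + (1−q)·0 = 5q
  the incumbent's payoff from Accommodate: q·0 + (1−q)·1 = -q + 1
  5q = -q + 1  ⇒  6q = 1  ⇒  q = 1/6.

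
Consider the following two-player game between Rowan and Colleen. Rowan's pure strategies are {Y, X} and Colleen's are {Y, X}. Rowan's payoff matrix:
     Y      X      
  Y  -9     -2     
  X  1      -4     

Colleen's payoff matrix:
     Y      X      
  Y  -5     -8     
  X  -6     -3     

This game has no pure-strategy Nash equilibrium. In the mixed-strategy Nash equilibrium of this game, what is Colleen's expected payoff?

-11/2

For Colleen to be willing to mix, Colleen must be indifferent between Y and X, which pins down Rowan's mix.
  Colleen's payoff to Y: p·(-5) + (1−p)·(-6) = p - 6
  Colleen's payoff to X: p·(-8) + (1−p)·(-3) = -5p - 3
  p - 6 = -5p - 3  ⇒  6p = 3  ⇒  p = 1/2.
At equilibrium Colleen is indifferent across columns, so Colleen's payoff equals the payoff from Y: (1/2)·(-5) + (1/2)·(-6) = -11/2.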